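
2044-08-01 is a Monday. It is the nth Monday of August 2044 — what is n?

1st

Day 1 falls in week ⌈1/7⌉ of the month.
Days 1–7 hold the 1st Monday, 8–14 the 2nd, 15–21 the 3rd, 22–28 the 4th, 29–31 the 5th.
1 is in the range for the 1st.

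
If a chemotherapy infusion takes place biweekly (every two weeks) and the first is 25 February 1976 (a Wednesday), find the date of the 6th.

5 May 1976

The 6th occurrence is 5 intervals after the first: 5 × 14 = 70 days after 25 February 1976.
February has 29 days — 4 days to the end of February leaves 66.
March has 31 days (35 left).
April has 30 days (5 left).
5 days into May → 5 May 1976.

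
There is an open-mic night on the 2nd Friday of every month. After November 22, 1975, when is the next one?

December 12, 1975

November 1975 starts on a Saturday; its first Friday is the 7th, so the 2nd Friday is the 14th — November 14, 1975.
That is not after November 22, 1975, so look at December 1975.
December 1975 starts on a Monday; its first Friday is the 5th, so the 2nd Friday is the 12th — December 12, 1975.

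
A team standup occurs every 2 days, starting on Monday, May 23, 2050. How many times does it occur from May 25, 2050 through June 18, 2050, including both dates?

Occurrences land 2·i days after May 23, 2050 for i = 0, 1, 2, …
May 25, 2050 is 2 days after the start; 2 ÷ 2 = 1 remainder 0. First occurrence in the window: #2 on May 25, 2050 (1×2 = 2 days in).
June 18, 2050 is 26 days after the start; 26 ÷ 2 = 13 remainder 0. Last occurrence in the window: #14 on June 18, 2050.
Occurrences #2 through #14: 13 in total.

13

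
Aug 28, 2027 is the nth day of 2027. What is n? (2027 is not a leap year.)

Days in months before Aug: 31 + 28 + 31 + 30 + 31 + 30 + 31 = 212.
Plus 28 days into Aug → day 240.

240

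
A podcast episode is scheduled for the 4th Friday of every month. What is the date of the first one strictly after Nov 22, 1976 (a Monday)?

Nov 26, 1976

Nov 1976 starts on a Monday; its first Friday is the 5th, so the 4th Friday is the 26th — Nov 26, 1976.
Nov 26, 1976 is after Nov 22, 1976, so that is the next one.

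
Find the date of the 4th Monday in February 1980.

February 1980 begins on a Friday, so the first Monday is February 4 (3 days later).
The 4th Monday is 3 weeks later: 4 + 21 = 25.

1980-02-25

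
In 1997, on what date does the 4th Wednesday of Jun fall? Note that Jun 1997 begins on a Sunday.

Jun 1997 begins on a Sunday, so the first Wednesday is Jun 4 (3 days later).
The 4th Wednesday is 3 weeks later: 4 + 21 = 25.

Jun 25, 1997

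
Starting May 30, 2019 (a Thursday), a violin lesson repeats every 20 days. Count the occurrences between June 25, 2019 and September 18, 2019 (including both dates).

Occurrences land 20·i days after May 30, 2019 for i = 0, 1, 2, …
June 25, 2019 is 26 days after the start; 26 ÷ 20 = 1 remainder 6; since the remainder is 6, round up to i = 2. First occurrence in the window: #3 on July 9, 2019 (2×20 = 40 days in).
September 18, 2019 is 111 days after the start; 111 ÷ 20 = 5 remainder 11. Last occurrence in the window: #6 on September 7, 2019.
Occurrences #3 through #6: 4 in total.

4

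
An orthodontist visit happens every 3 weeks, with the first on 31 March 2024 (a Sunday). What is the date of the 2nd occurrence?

The 2nd occurrence is 1 interval after the first: 1 × 21 = 21 days after 31 March 2024.
March has 31 days — 0 days to the end of March leaves 21.
21 days into April → 21 April 2024.

21 April 2024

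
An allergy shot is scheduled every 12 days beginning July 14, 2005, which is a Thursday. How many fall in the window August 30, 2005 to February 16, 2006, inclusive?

Occurrences land 12·i days after July 14, 2005 for i = 0, 1, 2, …
August 30, 2005 is 47 days after the start; 47 ÷ 12 = 3 remainder 11; since the remainder is 11, round up to i = 4. First occurrence in the window: #5 on August 31, 2005 (4×12 = 48 days in).
February 16, 2006 is 217 days after the start; 217 ÷ 12 = 18 remainder 1. Last occurrence in the window: #19 on February 15, 2006.
Occurrences #5 through #19: 15 in total.

15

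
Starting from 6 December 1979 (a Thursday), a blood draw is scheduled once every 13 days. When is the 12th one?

The 12th occurrence is 11 intervals after the first: 11 × 13 = 143 days after 6 December 1979.
December has 31 days — 25 days to the end of December leaves 118.
January has 31 days (87 left).
February has 29 days (58 left).
March has 31 days (27 left).
27 days into April → 27 April 1980.

27 April 1980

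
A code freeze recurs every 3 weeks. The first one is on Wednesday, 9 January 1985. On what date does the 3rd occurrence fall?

The 3rd occurrence is 2 intervals after the first: 2 × 21 = 42 days after 9 January 1985.
January has 31 days — 22 days to the end of January leaves 20.
20 days into February → 20 February 1985.

20 February 1985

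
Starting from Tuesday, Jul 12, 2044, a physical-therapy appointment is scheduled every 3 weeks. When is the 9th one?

Dec 27, 2044

The 9th occurrence is 8 intervals after the first: 8 × 21 = 168 days after Jul 12, 2044.
Jul has 31 days — 19 days to the end of Jul leaves 149.
Aug has 31 days (118 left).
Sep has 30 days (88 left).
Oct has 31 days (57 left).
Nov has 30 days (27 left).
27 days into Dec → Dec 27, 2044.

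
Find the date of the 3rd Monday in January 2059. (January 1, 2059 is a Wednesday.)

2059-01-20

January 2059 begins on a Wednesday, so the first Monday is January 6 (5 days later).
The 3rd Monday is 2 weeks later: 6 + 14 = 20.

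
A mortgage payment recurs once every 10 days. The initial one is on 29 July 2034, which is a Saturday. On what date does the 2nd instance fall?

The 2nd occurrence is 1 interval after the first: 1 × 10 = 10 days after 29 July 2034.
July has 31 days — 2 days to the end of July leaves 8.
8 days into August → 8 August 2034.

8 August 2034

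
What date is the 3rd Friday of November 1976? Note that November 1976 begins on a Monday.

1976-11-19

November 1976 begins on a Monday, so the first Friday is November 5 (4 days later).
The 3rd Friday is 2 weeks later: 5 + 14 = 19.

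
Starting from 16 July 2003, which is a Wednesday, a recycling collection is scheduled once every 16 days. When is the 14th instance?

The 14th occurrence is 13 intervals after the first: 13 × 16 = 208 days after 16 July 2003.
July has 31 days — 15 days to the end of July leaves 193.
August has 31 days (162 left).
September has 30 days (132 left).
October has 31 days (101 left).
November has 30 days (71 left).
December has 31 days (40 left).
January has 31 days (9 left).
9 days into February → 9 February 2004.

9 February 2004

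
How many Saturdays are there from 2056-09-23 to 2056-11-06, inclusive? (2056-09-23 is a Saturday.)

7

2056-09-23 is a Saturday; the first Saturday on or after it is 2056-09-23.
From 2056-09-23 to 2056-11-06: 7 + 31 + 6 = 44 days (rest of September, October, November).
44 ÷ 7 = 6 full weeks with remainder 2, so 6 more Saturdays after the first → 7.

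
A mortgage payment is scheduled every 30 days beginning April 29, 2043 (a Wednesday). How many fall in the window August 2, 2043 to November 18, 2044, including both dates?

15

Occurrences land 30·i days after April 29, 2043 for i = 0, 1, 2, …
August 2, 2043 is 95 days after the start; 95 ÷ 30 = 3 remainder 5; since the remainder is 5, round up to i = 4. First occurrence in the window: #5 on August 27, 2043 (4×30 = 120 days in).
November 18, 2044 is 569 days after the start; 569 ÷ 30 = 18 remainder 29. Last occurrence in the window: #19 on October 20, 2044.
Occurrences #5 through #19: 15 in total.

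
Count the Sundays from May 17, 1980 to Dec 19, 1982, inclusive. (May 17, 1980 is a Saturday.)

136

May 17, 1980 is a Saturday; the first Sunday on or after it is May 18, 1980 (1 day later).
From May 18, 1980 to Dec 19, 1982: 227 + 365 + 353 = 945 days (rest of 1980, 1981, to Dec 19, 1982 in 1982).
945 ÷ 7 = 135 full weeks with remainder 0, so 135 more Sundays after the first → 136.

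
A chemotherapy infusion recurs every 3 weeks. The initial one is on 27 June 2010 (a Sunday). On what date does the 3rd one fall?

8 August 2010

The 3rd occurrence is 2 intervals after the first: 2 × 21 = 42 days after 27 June 2010.
June has 30 days — 3 days to the end of June leaves 39.
July has 31 days (8 left).
8 days into August → 8 August 2010.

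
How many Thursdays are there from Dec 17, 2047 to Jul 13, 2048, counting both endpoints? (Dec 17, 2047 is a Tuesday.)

Dec 17, 2047 is a Tuesday; the first Thursday on or after it is Dec 19, 2047 (2 days later).
From Dec 19, 2047 to Jul 13, 2048: 12 + 31 + 29 + 31 + 30 + 31 + 30 + 13 = 207 days (rest of Dec, Jan, Feb, Mar, Apr, May, Jun, Jul).
207 ÷ 7 = 29 full weeks with remainder 4, so 29 more Thursdays after the first → 30.

30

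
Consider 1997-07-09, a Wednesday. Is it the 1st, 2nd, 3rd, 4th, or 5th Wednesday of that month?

2nd

Day 9 falls in week ⌈9/7⌉ of the month.
Days 1–7 hold the 1st Wednesday, 8–14 the 2nd, 15–21 the 3rd, 22–28 the 4th, 29–31 the 5th.
9 is in the range for the 2nd.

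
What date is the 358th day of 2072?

January has 31 days (358 − 31 = 327 remain).
February has 29 days (327 − 29 = 298 remain).
March has 31 days (298 − 31 = 267 remain).
April has 30 days (267 − 30 = 237 remain).
May has 31 days (237 − 31 = 206 remain).
June has 30 days (206 − 30 = 176 remain).
July has 31 days (176 − 31 = 145 remain).
August has 31 days (145 − 31 = 114 remain).
September has 30 days (114 − 30 = 84 remain).
October has 31 days (84 − 31 = 53 remain).
November has 30 days (53 − 30 = 23 remain).
23 into December → December 23.

December 23, 2072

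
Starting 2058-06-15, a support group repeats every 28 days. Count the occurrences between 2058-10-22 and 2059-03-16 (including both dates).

Occurrences land 28·i days after 2058-06-15 for i = 0, 1, 2, …
2058-10-22 is 129 days after the start; 129 ÷ 28 = 4 remainder 17; since the remainder is 17, round up to i = 5. First occurrence in the window: #6 on 2058-11-02 (5×28 = 140 days in).
2059-03-16 is 274 days after the start; 274 ÷ 28 = 9 remainder 22. Last occurrence in the window: #10 on 2059-02-22.
Occurrences #6 through #10: 5 in total.

5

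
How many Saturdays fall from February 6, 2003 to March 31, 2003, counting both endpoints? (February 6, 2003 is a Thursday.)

8

February 6, 2003 is a Thursday; the first Saturday on or after it is February 8, 2003 (2 days later).
From February 8, 2003 to March 31, 2003: 20 + 31 = 51 days (rest of February, March).
51 ÷ 7 = 7 full weeks with remainder 2, so 7 more Saturdays after the first → 8.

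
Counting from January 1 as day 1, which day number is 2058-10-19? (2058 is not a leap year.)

292

Days in months before October: 31 + 28 + 31 + 30 + 31 + 30 + 31 + 31 + 30 = 273.
Plus 19 days into October → day 292.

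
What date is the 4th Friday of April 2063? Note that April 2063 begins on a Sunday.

April 2063 begins on a Sunday, so the first Friday is April 6 (5 days later).
The 4th Friday is 3 weeks later: 6 + 21 = 27.

27 April 2063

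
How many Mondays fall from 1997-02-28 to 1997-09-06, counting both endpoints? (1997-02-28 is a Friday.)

27

1997-02-28 is a Friday; the first Monday on or after it is 1997-03-03 (3 days later).
From 1997-03-03 to 1997-09-06: 28 + 30 + 31 + 30 + 31 + 31 + 6 = 187 days (rest of March, April, May, June, July, August, September).
187 ÷ 7 = 26 full weeks with remainder 5, so 26 more Mondays after the first → 27.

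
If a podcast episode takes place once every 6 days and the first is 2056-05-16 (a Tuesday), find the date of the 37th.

2056-12-18

The 37th occurrence is 36 intervals after the first: 36 × 6 = 216 days after 2056-05-16.
May has 31 days — 15 days to the end of May leaves 201.
June has 30 days (171 left).
July has 31 days (140 left).
August has 31 days (109 left).
September has 30 days (79 left).
October has 31 days (48 left).
November has 30 days (18 left).
18 days into December → 2056-12-18.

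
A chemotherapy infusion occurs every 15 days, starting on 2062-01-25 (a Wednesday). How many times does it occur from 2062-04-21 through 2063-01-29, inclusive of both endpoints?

19

Occurrences land 15·i days after 2062-01-25 for i = 0, 1, 2, …
2062-04-21 is 86 days after the start; 86 ÷ 15 = 5 remainder 11; since the remainder is 11, round up to i = 6. First occurrence in the window: #7 on 2062-04-25 (6×15 = 90 days in).
2063-01-29 is 369 days after the start; 369 ÷ 15 = 24 remainder 9. Last occurrence in the window: #25 on 2063-01-20.
Occurrences #7 through #25: 19 in total.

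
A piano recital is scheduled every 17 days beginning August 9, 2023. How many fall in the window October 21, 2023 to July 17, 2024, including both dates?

Occurrences land 17·i days after August 9, 2023 for i = 0, 1, 2, …
October 21, 2023 is 73 days after the start; 73 ÷ 17 = 4 remainder 5; since the remainder is 5, round up to i = 5. First occurrence in the window: #6 on November 2, 2023 (5×17 = 85 days in).
July 17, 2024 is 343 days after the start; 343 ÷ 17 = 20 remainder 3. Last occurrence in the window: #21 on July 14, 2024.
Occurrences #6 through #21: 16 in total.

16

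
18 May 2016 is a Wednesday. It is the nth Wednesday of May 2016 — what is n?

Day 18 falls in week ⌈18/7⌉ of the month.
Days 1–7 hold the 1st Wednesday, 8–14 the 2nd, 15–21 the 3rd, 22–28 the 4th, 29–31 the 5th.
18 is in the range for the 3rd.

3rd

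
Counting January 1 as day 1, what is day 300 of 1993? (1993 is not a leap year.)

27 October 1993

January has 31 days (300 − 31 = 269 remain).
February has 28 days (269 − 28 = 241 remain).
March has 31 days (241 − 31 = 210 remain).
April has 30 days (210 − 30 = 180 remain).
May has 31 days (180 − 31 = 149 remain).
June has 30 days (149 − 30 = 119 remain).
July has 31 days (119 − 31 = 88 remain).
August has 31 days (88 − 31 = 57 remain).
September has 30 days (57 − 30 = 27 remain).
27 into October → October 27.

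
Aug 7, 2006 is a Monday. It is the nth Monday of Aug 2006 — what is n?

1st

Day 7 falls in week ⌈7/7⌉ of the month.
Days 1–7 hold the 1st Monday, 8–14 the 2nd, 15–21 the 3rd, 22–28 the 4th, 29–31 the 5th.
7 is in the range for the 1st.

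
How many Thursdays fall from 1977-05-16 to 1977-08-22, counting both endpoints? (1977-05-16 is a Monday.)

14

1977-05-16 is a Monday; the first Thursday on or after it is 1977-05-19 (3 days later).
From 1977-05-19 to 1977-08-22: 12 + 30 + 31 + 22 = 95 days (rest of May, June, July, August).
95 ÷ 7 = 13 full weeks with remainder 4, so 13 more Thursdays after the first → 14.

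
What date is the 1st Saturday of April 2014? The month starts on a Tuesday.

April 5, 2014

April 2014 begins on a Tuesday, so the first Saturday is April 5 (4 days later).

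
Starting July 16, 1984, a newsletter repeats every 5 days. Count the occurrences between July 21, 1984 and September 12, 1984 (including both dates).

11

Occurrences land 5·i days after July 16, 1984 for i = 0, 1, 2, …
July 21, 1984 is 5 days after the start; 5 ÷ 5 = 1 remainder 0. First occurrence in the window: #2 on July 21, 1984 (1×5 = 5 days in).
September 12, 1984 is 58 days after the start; 58 ÷ 5 = 11 remainder 3. Last occurrence in the window: #12 on September 9, 1984.
Occurrences #2 through #12: 11 in total.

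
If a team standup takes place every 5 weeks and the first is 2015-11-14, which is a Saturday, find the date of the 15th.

The 15th occurrence is 14 intervals after the first: 14 × 35 = 490 days after 2015-11-14.
November has 30 days — 16 days to the end of November leaves 474.
From end of November to end of 2015 is 31 days (443 left).
2016 has 366 days (77 left).
January has 31 days (46 left).
February has 28 days (18 left).
18 days into March → 2017-03-18.

2017-03-18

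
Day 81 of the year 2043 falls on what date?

March 22, 2043

January has 31 days (81 − 31 = 50 remain).
February has 28 days (50 − 28 = 22 remain).
22 into March → March 22.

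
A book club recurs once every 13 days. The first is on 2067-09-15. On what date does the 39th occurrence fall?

2069-01-21

The 39th occurrence is 38 intervals after the first: 38 × 13 = 494 days after 2067-09-15.
September has 30 days — 15 days to the end of September leaves 479.
From end of September to end of 2067 is 92 days (387 left).
2068 has 366 days (21 left).
21 days into January → 2069-01-21.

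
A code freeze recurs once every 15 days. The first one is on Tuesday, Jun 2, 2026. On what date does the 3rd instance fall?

The 3rd occurrence is 2 intervals after the first: 2 × 15 = 30 days after Jun 2, 2026.
Jun has 30 days — 28 days to the end of Jun leaves 2.
2 days into Jul → Jul 2, 2026.

Jul 2, 2026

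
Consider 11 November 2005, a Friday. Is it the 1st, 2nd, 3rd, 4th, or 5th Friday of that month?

2nd

Day 11 falls in week ⌈11/7⌉ of the month.
Days 1–7 hold the 1st Friday, 8–14 the 2nd, 15–21 the 3rd, 22–28 the 4th, 29–31 the 5th.
11 is in the range for the 2nd.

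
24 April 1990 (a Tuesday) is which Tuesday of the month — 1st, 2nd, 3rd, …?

Day 24 falls in week ⌈24/7⌉ of the month.
Days 1–7 hold the 1st Tuesday, 8–14 the 2nd, 15–21 the 3rd, 22–28 the 4th, 29–31 the 5th.
24 is in the range for the 4th.

4th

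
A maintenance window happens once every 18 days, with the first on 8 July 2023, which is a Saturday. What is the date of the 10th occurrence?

The 10th occurrence is 9 intervals after the first: 9 × 18 = 162 days after 8 July 2023.
July has 31 days — 23 days to the end of July leaves 139.
August has 31 days (108 left).
September has 30 days (78 left).
October has 31 days (47 left).
November has 30 days (17 left).
17 days into December → 17 December 2023.

17 December 2023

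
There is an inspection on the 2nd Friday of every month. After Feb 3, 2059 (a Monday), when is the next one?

Feb 14, 2059

Feb 2059 starts on a Saturday; its first Friday is the 7th, so the 2nd Friday is the 14th — Feb 14, 2059.
Feb 14, 2059 is after Feb 3, 2059, so that is the next one.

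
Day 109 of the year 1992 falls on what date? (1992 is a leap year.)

18 April 1992

January has 31 days (109 − 31 = 78 remain).
February has 29 days (78 − 29 = 49 remain).
March has 31 days (49 − 31 = 18 remain).
18 into April → April 18.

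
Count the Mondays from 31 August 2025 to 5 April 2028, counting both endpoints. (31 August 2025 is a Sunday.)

31 August 2025 is a Sunday; the first Monday on or after it is 1 September 2025 (1 day later).
From 1 September 2025 to 5 April 2028: 121 + 365 + 365 + 96 = 947 days (rest of 2025, 2026, 2027, to 5 April 2028 in 2028).
947 ÷ 7 = 135 full weeks with remainder 2, so 135 more Mondays after the first → 136.

136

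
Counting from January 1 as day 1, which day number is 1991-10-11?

Days in months before October: 31 + 28 + 31 + 30 + 31 + 30 + 31 + 31 + 30 = 273.
Plus 11 days into October → day 284.

284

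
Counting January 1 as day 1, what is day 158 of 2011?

June 7, 2011

January has 31 days (158 − 31 = 127 remain).
February has 28 days (127 − 28 = 99 remain).
March has 31 days (99 − 31 = 68 remain).
April has 30 days (68 − 30 = 38 remain).
May has 31 days (38 − 31 = 7 remain).
7 into June → June 7.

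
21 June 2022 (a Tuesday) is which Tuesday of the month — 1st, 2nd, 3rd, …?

3rd

Day 21 falls in week ⌈21/7⌉ of the month.
Days 1–7 hold the 1st Tuesday, 8–14 the 2nd, 15–21 the 3rd, 22–28 the 4th, 29–31 the 5th.
21 is in the range for the 3rd.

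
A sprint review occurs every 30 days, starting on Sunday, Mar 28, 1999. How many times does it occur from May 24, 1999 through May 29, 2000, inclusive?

Occurrences land 30·i days after Mar 28, 1999 for i = 0, 1, 2, …
May 24, 1999 is 57 days after the start; 57 ÷ 30 = 1 remainder 27; since the remainder is 27, round up to i = 2. First occurrence in the window: #3 on May 27, 1999 (2×30 = 60 days in).
May 29, 2000 is 428 days after the start; 428 ÷ 30 = 14 remainder 8. Last occurrence in the window: #15 on May 21, 2000.
Occurrences #3 through #15: 13 in total.

13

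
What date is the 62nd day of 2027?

January has 31 days (62 − 31 = 31 remain).
February has 28 days (31 − 28 = 3 remain).
3 into March → March 3.

3 March 2027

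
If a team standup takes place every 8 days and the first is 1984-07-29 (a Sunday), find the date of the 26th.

1985-02-14

The 26th occurrence is 25 intervals after the first: 25 × 8 = 200 days after 1984-07-29.
July has 31 days — 2 days to the end of July leaves 198.
August has 31 days (167 left).
September has 30 days (137 left).
October has 31 days (106 left).
November has 30 days (76 left).
December has 31 days (45 left).
January has 31 days (14 left).
14 days into February → 1985-02-14.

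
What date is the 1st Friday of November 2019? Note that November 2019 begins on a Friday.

2019-11-01

November 2019 begins on a Friday, so the first Friday is November 1.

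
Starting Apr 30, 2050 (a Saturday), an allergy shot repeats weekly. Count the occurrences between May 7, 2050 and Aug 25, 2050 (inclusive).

Occurrences land 7·i days after Apr 30, 2050 for i = 0, 1, 2, …
May 7, 2050 is 7 days after the start; 7 ÷ 7 = 1 remainder 0. First occurrence in the window: #2 on May 7, 2050 (1×7 = 7 days in).
Aug 25, 2050 is 117 days after the start; 117 ÷ 7 = 16 remainder 5. Last occurrence in the window: #17 on Aug 20, 2050.
Occurrences #2 through #17: 16 in total.

16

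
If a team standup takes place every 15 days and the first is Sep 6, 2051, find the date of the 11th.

The 11th occurrence is 10 intervals after the first: 10 × 15 = 150 days after Sep 6, 2051.
Sep has 30 days — 24 days to the end of Sep leaves 126.
Oct has 31 days (95 left).
Nov has 30 days (65 left).
Dec has 31 days (34 left).
Jan has 31 days (3 left).
3 days into Feb → Feb 3, 2052.

Feb 3, 2052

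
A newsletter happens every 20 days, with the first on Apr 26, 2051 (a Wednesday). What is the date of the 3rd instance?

Jun 5, 2051

The 3rd occurrence is 2 intervals after the first: 2 × 20 = 40 days after Apr 26, 2051.
Apr has 30 days — 4 days to the end of Apr leaves 36.
May has 31 days (5 left).
5 days into Jun → Jun 5, 2051.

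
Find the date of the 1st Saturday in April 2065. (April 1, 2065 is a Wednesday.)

4 April 2065

April 2065 begins on a Wednesday, so the first Saturday is April 4 (3 days later).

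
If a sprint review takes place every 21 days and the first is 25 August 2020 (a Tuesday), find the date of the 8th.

19 January 2021

The 8th occurrence is 7 intervals after the first: 7 × 21 = 147 days after 25 August 2020.
August has 31 days — 6 days to the end of August leaves 141.
September has 30 days (111 left).
October has 31 days (80 left).
November has 30 days (50 left).
December has 31 days (19 left).
19 days into January → 19 January 2021.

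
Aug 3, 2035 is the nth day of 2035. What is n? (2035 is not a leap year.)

215

Days in months before Aug: 31 + 28 + 31 + 30 + 31 + 30 + 31 = 212.
Plus 3 days into Aug → day 215.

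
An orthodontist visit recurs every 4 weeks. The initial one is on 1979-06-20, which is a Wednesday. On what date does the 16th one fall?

1980-08-13

The 16th occurrence is 15 intervals after the first: 15 × 28 = 420 days after 1979-06-20.
June has 30 days — 10 days to the end of June leaves 410.
From end of June to end of 1979 is 184 days (226 left).
January has 31 days (195 left).
February has 29 days (166 left).
March has 31 days (135 left).
April has 30 days (105 left).
May has 31 days (74 left).
June has 30 days (44 left).
July has 31 days (13 left).
13 days into August → 1980-08-13.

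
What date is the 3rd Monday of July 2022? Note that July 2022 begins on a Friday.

2022-07-18

July 2022 begins on a Friday, so the first Monday is July 4 (3 days later).
The 3rd Monday is 2 weeks later: 4 + 14 = 18.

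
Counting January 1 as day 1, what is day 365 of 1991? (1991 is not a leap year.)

January has 31 days (365 − 31 = 334 remain).
February has 28 days (334 − 28 = 306 remain).
March has 31 days (306 − 31 = 275 remain).
April has 30 days (275 − 30 = 245 remain).
May has 31 days (245 − 31 = 214 remain).
June has 30 days (214 − 30 = 184 remain).
July has 31 days (184 − 31 = 153 remain).
August has 31 days (153 − 31 = 122 remain).
September has 30 days (122 − 30 = 92 remain).
October has 31 days (92 − 31 = 61 remain).
November has 30 days (61 − 30 = 31 remain).
31 into December → December 31.

31 December 1991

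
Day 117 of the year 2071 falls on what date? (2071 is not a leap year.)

Jan has 31 days (117 − 31 = 86 remain).
Feb has 28 days (86 − 28 = 58 remain).
Mar has 31 days (58 − 31 = 27 remain).
27 into Apr → Apr 27.

Apr 27, 2071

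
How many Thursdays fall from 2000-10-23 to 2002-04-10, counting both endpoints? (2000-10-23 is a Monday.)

2000-10-23 is a Monday; the first Thursday on or after it is 2000-10-26 (3 days later).
From 2000-10-26 to 2002-04-10: 66 + 365 + 100 = 531 days (rest of 2000, 2001, to 2002-04-10 in 2002).
531 ÷ 7 = 75 full weeks with remainder 6, so 75 more Thursdays after the first → 76.

76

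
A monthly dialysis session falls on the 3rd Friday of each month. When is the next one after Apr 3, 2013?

Apr 19, 2013

Apr 2013 starts on a Monday; its first Friday is the 5th, so the 3rd Friday is the 19th — Apr 19, 2013.
Apr 19, 2013 is after Apr 3, 2013, so that is the next one.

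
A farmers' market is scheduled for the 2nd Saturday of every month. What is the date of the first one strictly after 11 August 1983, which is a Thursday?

August 1983 starts on a Monday; its first Saturday is the 6th, so the 2nd Saturday is the 13th — 13 August 1983.
13 August 1983 is after 11 August 1983, so that is the next one.

13 August 1983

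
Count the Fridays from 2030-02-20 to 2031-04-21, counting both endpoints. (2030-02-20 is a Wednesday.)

2030-02-20 is a Wednesday; the first Friday on or after it is 2030-02-22 (2 days later).
From 2030-02-22 to 2031-04-21: 312 + 111 = 423 days (rest of 2030, to 2031-04-21 in 2031).
423 ÷ 7 = 60 full weeks with remainder 3, so 60 more Fridays after the first → 61.

61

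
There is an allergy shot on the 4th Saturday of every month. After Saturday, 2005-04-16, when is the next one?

April 2005 starts on a Friday; its first Saturday is the 2nd, so the 4th Saturday is the 23rd — 2005-04-23.
2005-04-23 is after 2005-04-16, so that is the next one.

2005-04-23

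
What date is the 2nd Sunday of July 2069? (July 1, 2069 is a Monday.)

July 2069 begins on a Monday, so the first Sunday is July 7 (6 days later).
The 2nd Sunday is 1 weeks later: 7 + 7 = 14.

14 July 2069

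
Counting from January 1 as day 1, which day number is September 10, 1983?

253

Days in months before September: 31 + 28 + 31 + 30 + 31 + 30 + 31 + 31 = 243.
Plus 10 days into September → day 253.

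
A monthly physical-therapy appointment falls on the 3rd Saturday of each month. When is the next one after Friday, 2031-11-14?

2031-11-15

November 2031 starts on a Saturday; its first Saturday is the 1st, so the 3rd Saturday is the 15th — 2031-11-15.
2031-11-15 is after 2031-11-14, so that is the next one.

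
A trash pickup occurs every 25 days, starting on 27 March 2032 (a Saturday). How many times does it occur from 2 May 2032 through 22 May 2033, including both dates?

15

Occurrences land 25·i days after 27 March 2032 for i = 0, 1, 2, …
2 May 2032 is 36 days after the start; 36 ÷ 25 = 1 remainder 11; since the remainder is 11, round up to i = 2. First occurrence in the window: #3 on 16 May 2032 (2×25 = 50 days in).
22 May 2033 is 421 days after the start; 421 ÷ 25 = 16 remainder 21. Last occurrence in the window: #17 on 1 May 2033.
Occurrences #3 through #17: 15 in total.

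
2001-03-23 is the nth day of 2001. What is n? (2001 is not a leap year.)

82

Days in months before March: 31 + 28 = 59.
Plus 23 days into March → day 82.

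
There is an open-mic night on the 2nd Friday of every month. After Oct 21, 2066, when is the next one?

Nov 12, 2066

Oct 2066 starts on a Friday; its first Friday is the 1st, so the 2nd Friday is the 8th — Oct 8, 2066.
That is not after Oct 21, 2066, so look at Nov 2066.
Nov 2066 starts on a Monday; its first Friday is the 5th, so the 2nd Friday is the 12th — Nov 12, 2066.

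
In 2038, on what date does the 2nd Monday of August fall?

August 2038 begins on a Sunday, so the first Monday is August 2 (1 day later).
The 2nd Monday is 1 weeks later: 2 + 7 = 9.

August 9, 2038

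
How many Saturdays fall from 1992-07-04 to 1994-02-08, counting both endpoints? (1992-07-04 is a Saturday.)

84

1992-07-04 is a Saturday; the first Saturday on or after it is 1992-07-04.
From 1992-07-04 to 1994-02-08: 180 + 365 + 39 = 584 days (rest of 1992, 1993, to 1994-02-08 in 1994).
584 ÷ 7 = 83 full weeks with remainder 3, so 83 more Saturdays after the first → 84.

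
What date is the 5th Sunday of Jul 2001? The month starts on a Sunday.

Jul 2001 begins on a Sunday, so the first Sunday is Jul 1.
The 5th Sunday is 4 weeks later: 1 + 28 = 29.

Jul 29, 2001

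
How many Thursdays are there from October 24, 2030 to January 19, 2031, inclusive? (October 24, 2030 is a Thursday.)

13

October 24, 2030 is a Thursday; the first Thursday on or after it is October 24, 2030.
From October 24, 2030 to January 19, 2031: 7 + 30 + 31 + 19 = 87 days (rest of October, November, December, January).
87 ÷ 7 = 12 full weeks with remainder 3, so 12 more Thursdays after the first → 13.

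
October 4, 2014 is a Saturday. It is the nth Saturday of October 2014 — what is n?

Day 4 falls in week ⌈4/7⌉ of the month.
Days 1–7 hold the 1st Saturday, 8–14 the 2nd, 15–21 the 3rd, 22–28 the 4th, 29–31 the 5th.
4 is in the range for the 1st.

1st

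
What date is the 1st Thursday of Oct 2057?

Oct 4, 2057

The first Thursday of Oct 2057 is Oct 4.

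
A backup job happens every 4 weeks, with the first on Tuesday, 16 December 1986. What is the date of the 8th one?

30 June 1987

The 8th occurrence is 7 intervals after the first: 7 × 28 = 196 days after 16 December 1986.
December has 31 days — 15 days to the end of December leaves 181.
January has 31 days (150 left).
February has 28 days (122 left).
March has 31 days (91 left).
April has 30 days (61 left).
May has 31 days (30 left).
30 days into June → 30 June 1987.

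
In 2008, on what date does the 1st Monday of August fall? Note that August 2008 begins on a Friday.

August 2008 begins on a Friday, so the first Monday is August 4 (3 days later).

August 4, 2008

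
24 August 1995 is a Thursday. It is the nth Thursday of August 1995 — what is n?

4th

Day 24 falls in week ⌈24/7⌉ of the month.
Days 1–7 hold the 1st Thursday, 8–14 the 2nd, 15–21 the 3rd, 22–28 the 4th, 29–31 the 5th.
24 is in the range for the 4th.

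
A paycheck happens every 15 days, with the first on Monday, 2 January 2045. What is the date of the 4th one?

The 4th occurrence is 3 intervals after the first: 3 × 15 = 45 days after 2 January 2045.
January has 31 days — 29 days to the end of January leaves 16.
16 days into February → 16 February 2045.

16 February 2045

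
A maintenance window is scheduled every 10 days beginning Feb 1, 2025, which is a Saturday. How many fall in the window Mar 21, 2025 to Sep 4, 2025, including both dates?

17

Occurrences land 10·i days after Feb 1, 2025 for i = 0, 1, 2, …
Mar 21, 2025 is 48 days after the start; 48 ÷ 10 = 4 remainder 8; since the remainder is 8, round up to i = 5. First occurrence in the window: #6 on Mar 23, 2025 (5×10 = 50 days in).
Sep 4, 2025 is 215 days after the start; 215 ÷ 10 = 21 remainder 5. Last occurrence in the window: #22 on Aug 30, 2025.
Occurrences #6 through #22: 17 in total.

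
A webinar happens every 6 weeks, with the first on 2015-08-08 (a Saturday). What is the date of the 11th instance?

The 11th occurrence is 10 intervals after the first: 10 × 42 = 420 days after 2015-08-08.
August has 31 days — 23 days to the end of August leaves 397.
September has 30 days (367 left).
October has 31 days (336 left).
November has 30 days (306 left).
December has 31 days (275 left).
January has 31 days (244 left).
February has 29 days (215 left).
March has 31 days (184 left).
April has 30 days (154 left).
May has 31 days (123 left).
June has 30 days (93 left).
July has 31 days (62 left).
August has 31 days (31 left).
September has 30 days (1 left).
1 day into October → 2016-10-01.

2016-10-01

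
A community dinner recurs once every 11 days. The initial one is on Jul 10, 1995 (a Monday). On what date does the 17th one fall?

Jan 2, 1996

The 17th occurrence is 16 intervals after the first: 16 × 11 = 176 days after Jul 10, 1995.
Jul has 31 days — 21 days to the end of Jul leaves 155.
Aug has 31 days (124 left).
Sep has 30 days (94 left).
Oct has 31 days (63 left).
Nov has 30 days (33 left).
Dec has 31 days (2 left).
2 days into Jan → Jan 2, 1996.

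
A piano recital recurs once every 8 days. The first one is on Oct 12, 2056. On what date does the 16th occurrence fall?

The 16th occurrence is 15 intervals after the first: 15 × 8 = 120 days after Oct 12, 2056.
Oct has 31 days — 19 days to the end of Oct leaves 101.
Nov has 30 days (71 left).
Dec has 31 days (40 left).
Jan has 31 days (9 left).
9 days into Feb → Feb 9, 2057.

Feb 9, 2057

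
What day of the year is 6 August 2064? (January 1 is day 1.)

219

Days in months before August: 31 + 29 + 31 + 30 + 31 + 30 + 31 = 213.
Plus 6 days into August → day 219.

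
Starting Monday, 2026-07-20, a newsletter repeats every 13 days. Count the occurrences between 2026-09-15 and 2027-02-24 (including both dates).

12

Occurrences land 13·i days after 2026-07-20 for i = 0, 1, 2, …
2026-09-15 is 57 days after the start; 57 ÷ 13 = 4 remainder 5; since the remainder is 5, round up to i = 5. First occurrence in the window: #6 on 2026-09-23 (5×13 = 65 days in).
2027-02-24 is 219 days after the start; 219 ÷ 13 = 16 remainder 11. Last occurrence in the window: #17 on 2027-02-13.
Occurrences #6 through #17: 12 in total.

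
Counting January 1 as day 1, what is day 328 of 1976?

November 23, 1976

January has 31 days (328 − 31 = 297 remain).
February has 29 days (297 − 29 = 268 remain).
March has 31 days (268 − 31 = 237 remain).
April has 30 days (237 − 30 = 207 remain).
May has 31 days (207 − 31 = 176 remain).
June has 30 days (176 − 30 = 146 remain).
July has 31 days (146 − 31 = 115 remain).
August has 31 days (115 − 31 = 84 remain).
September has 30 days (84 − 30 = 54 remain).
October has 31 days (54 − 31 = 23 remain).
23 into November → November 23.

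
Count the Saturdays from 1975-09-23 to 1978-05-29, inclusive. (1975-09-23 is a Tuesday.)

140

1975-09-23 is a Tuesday; the first Saturday on or after it is 1975-09-27 (4 days later).
From 1975-09-27 to 1978-05-29: 95 + 366 + 365 + 149 = 975 days (rest of 1975, 1976, 1977, to 1978-05-29 in 1978).
975 ÷ 7 = 139 full weeks with remainder 2, so 139 more Saturdays after the first → 140.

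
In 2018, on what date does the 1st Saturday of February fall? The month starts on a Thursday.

February 2018 begins on a Thursday, so the first Saturday is February 3 (2 days later).

2018-02-03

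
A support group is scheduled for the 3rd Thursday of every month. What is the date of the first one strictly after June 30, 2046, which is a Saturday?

June 2046 starts on a Friday; its first Thursday is the 7th, so the 3rd Thursday is the 21st — June 21, 2046.
That is not after June 30, 2046, so look at July 2046.
July 2046 starts on a Sunday; its first Thursday is the 5th, so the 3rd Thursday is the 19th — July 19, 2046.

July 19, 2046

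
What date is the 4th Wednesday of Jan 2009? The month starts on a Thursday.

Jan 28, 2009

Jan 2009 begins on a Thursday, so the first Wednesday is Jan 7 (6 days later).
The 4th Wednesday is 3 weeks later: 7 + 21 = 28.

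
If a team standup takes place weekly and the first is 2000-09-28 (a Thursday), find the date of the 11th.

2000-12-07

The 11th occurrence is 10 intervals after the first: 10 × 7 = 70 days after 2000-09-28.
September has 30 days — 2 days to the end of September leaves 68.
October has 31 days (37 left).
November has 30 days (7 left).
7 days into December → 2000-12-07.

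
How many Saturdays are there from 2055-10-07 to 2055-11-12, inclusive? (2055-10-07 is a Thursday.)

2055-10-07 is a Thursday; the first Saturday on or after it is 2055-10-09 (2 days later).
From 2055-10-09 to 2055-11-12: 22 + 12 = 34 days (rest of October, November).
34 ÷ 7 = 4 full weeks with remainder 6, so 4 more Saturdays after the first → 5.

5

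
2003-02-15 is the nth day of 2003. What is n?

Days in months before February: 31 = 31.
Plus 15 days into February → day 46.

46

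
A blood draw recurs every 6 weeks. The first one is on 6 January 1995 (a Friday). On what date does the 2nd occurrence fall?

17 February 1995

The 2nd occurrence is 1 interval after the first: 1 × 42 = 42 days after 6 January 1995.
January has 31 days — 25 days to the end of January leaves 17.
17 days into February → 17 February 1995.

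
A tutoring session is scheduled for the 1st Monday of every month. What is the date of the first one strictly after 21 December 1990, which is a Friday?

December 1990 starts on a Saturday, so its 1st Monday is 3 December 1990 (2 days in).
That is not after 21 December 1990, so look at January 1991.
January 1991 starts on a Tuesday, so its 1st Monday is 7 January 1991 (6 days in).

7 January 1991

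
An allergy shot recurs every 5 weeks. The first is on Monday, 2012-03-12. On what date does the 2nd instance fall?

2012-04-16

The 2nd occurrence is 1 interval after the first: 1 × 35 = 35 days after 2012-03-12.
March has 31 days — 19 days to the end of March leaves 16.
16 days into April → 2012-04-16.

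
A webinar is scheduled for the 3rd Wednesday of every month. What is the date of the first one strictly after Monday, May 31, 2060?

Jun 16, 2060

May 2060 starts on a Saturday; its first Wednesday is the 5th, so the 3rd Wednesday is the 19th — May 19, 2060.
That is not after May 31, 2060, so look at Jun 2060.
Jun 2060 starts on a Tuesday; its first Wednesday is the 2nd, so the 3rd Wednesday is the 16th — Jun 16, 2060.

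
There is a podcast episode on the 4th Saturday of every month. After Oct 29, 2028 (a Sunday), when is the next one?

Nov 25, 2028

Oct 2028 starts on a Sunday; its first Saturday is the 7th, so the 4th Saturday is the 28th — Oct 28, 2028.
That is not after Oct 29, 2028, so look at Nov 2028.
Nov 2028 starts on a Wednesday; its first Saturday is the 4th, so the 4th Saturday is the 25th — Nov 25, 2028.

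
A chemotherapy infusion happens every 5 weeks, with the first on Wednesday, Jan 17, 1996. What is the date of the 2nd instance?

Feb 21, 1996

The 2nd occurrence is 1 interval after the first: 1 × 35 = 35 days after Jan 17, 1996.
Jan has 31 days — 14 days to the end of Jan leaves 21.
21 days into Feb → Feb 21, 1996.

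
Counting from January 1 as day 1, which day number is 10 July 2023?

Days in months before July: 31 + 28 + 31 + 30 + 31 + 30 = 181.
Plus 10 days into July → day 191.

191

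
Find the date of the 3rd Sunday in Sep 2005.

Sep 18, 2005

Sep 2005 begins on a Thursday, so the first Sunday is Sep 4 (3 days later).
The 3rd Sunday is 2 weeks later: 4 + 14 = 18.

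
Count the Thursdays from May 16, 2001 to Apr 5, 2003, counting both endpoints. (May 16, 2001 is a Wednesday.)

May 16, 2001 is a Wednesday; the first Thursday on or after it is May 17, 2001 (1 day later).
From May 17, 2001 to Apr 5, 2003: 228 + 365 + 95 = 688 days (rest of 2001, 2002, to Apr 5, 2003 in 2003).
688 ÷ 7 = 98 full weeks with remainder 2, so 98 more Thursdays after the first → 99.

99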